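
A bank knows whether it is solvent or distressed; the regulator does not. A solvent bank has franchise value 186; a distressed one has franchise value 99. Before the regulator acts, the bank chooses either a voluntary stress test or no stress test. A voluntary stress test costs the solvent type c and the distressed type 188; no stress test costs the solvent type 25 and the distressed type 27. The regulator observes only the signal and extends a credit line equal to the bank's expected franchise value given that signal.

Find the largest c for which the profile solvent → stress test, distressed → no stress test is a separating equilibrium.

112

Under separation: stress test → solvent (pays 186); no stress test → distressed (pays 99).
Distressed: 99 − 27 = 72 ≥ 186 − 188 = -2. Holds regardless of c. ✓
Solvent: 186 − c ≥ 99 − 25, so c ≤ 186 − 74 = 112.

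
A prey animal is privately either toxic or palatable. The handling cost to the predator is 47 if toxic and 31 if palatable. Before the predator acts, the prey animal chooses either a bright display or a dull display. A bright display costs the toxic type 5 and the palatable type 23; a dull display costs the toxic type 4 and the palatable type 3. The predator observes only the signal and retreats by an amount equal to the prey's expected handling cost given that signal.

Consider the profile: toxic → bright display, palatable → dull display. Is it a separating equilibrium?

If types separate, bright display earns payment 47 and dull display earns 31.
Toxic: bright display gives 47 − 5 = 42; dull display gives 31 − 4 = 27. No deviation. ✓
Palatable: dull display gives 31 − 3 = 28; bright display gives 47 − 23 = 24. No deviation. ✓
Neither type gains from mimicking the other.

Yes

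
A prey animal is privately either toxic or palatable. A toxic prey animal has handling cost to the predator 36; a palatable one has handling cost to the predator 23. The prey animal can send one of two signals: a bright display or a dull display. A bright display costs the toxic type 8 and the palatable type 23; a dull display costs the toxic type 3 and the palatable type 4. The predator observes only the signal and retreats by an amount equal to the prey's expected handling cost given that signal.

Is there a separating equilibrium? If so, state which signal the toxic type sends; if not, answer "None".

bright display

Try toxic → bright display, palatable → dull display:
  If types separate, bright display earns payment 36 and dull display earns 23.
  Toxic: bright display gives 36 − 8 = 28; dull display gives 23 − 3 = 20. No deviation. ✓
  Palatable: dull display gives 23 − 4 = 19; bright display gives 36 − 23 = 13. No deviation. ✓
Both hold — the toxic type sends bright display.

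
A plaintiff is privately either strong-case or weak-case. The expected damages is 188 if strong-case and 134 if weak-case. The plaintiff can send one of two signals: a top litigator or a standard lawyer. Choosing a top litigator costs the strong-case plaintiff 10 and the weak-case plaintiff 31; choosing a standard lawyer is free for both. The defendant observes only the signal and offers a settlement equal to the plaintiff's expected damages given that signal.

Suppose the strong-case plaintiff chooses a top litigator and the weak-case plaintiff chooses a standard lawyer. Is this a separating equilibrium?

No

If types separate, top litigator earns payment 188 and standard lawyer earns 134.
Strong-case: top litigator gives 188 − 10 = 178; standard lawyer gives 134 − 0 = 134. No deviation. ✓
Weak-case: standard lawyer gives 134 − 0 = 134; top litigator gives 188 − 31 = 157. Would deviate. ✗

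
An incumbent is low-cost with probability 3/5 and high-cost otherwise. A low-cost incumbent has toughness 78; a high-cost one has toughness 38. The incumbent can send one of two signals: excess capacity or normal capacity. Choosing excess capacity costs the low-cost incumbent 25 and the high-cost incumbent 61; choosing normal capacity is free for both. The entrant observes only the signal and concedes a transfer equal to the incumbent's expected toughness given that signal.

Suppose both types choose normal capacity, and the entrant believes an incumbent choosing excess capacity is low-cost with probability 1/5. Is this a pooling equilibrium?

Yes

At the pooled signal (normal capacity) the entrant holds the prior 3/5 and pays 3/5·78 + 2/5·38 = 62. Off-path (excess capacity) belief 1/5 gives 1/5·78 + 4/5·38 = 46.
Low-cost: normal capacity gives 62 − 0 = 62; excess capacity gives 46 − 25 = 21. Stays. ✓
High-cost: normal capacity gives 62 − 0 = 62; excess capacity gives 46 − 61 = -15. Stays. ✓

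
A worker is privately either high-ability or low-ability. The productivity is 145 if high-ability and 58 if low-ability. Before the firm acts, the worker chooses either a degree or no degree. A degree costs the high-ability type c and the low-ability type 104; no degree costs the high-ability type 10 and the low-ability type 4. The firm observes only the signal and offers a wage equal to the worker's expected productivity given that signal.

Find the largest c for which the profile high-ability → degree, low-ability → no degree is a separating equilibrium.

97

Under separation: degree → high-ability (pays 145); no degree → low-ability (pays 58).
Low-ability: 58 − 4 = 54 ≥ 145 − 104 = 41. Holds regardless of c. ✓
High-ability: 145 − c ≥ 58 − 10, so c ≤ 145 − 48 = 97.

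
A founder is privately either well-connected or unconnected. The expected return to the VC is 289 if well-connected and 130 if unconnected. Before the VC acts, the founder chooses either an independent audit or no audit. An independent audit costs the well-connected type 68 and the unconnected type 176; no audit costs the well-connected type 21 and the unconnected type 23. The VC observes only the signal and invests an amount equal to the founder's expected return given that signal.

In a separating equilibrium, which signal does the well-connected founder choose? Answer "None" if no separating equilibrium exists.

None

Try well-connected → audit, unconnected → no audit:
  Under separation the VC infers type exactly: audit → well-connected (pays 289), no audit → unconnected (pays 130).
  Well-connected: audit gives 289 − 68 = 221; no audit gives 130 − 21 = 109. No deviation. ✓
  Unconnected: no audit gives 130 − 23 = 107; audit gives 289 − 176 = 113. Would deviate. ✗
Try well-connected → no audit, unconnected → audit:
  Under separation the VC infers type exactly: no audit → well-connected (pays 289), audit → unconnected (pays 130).
  Well-connected: no audit gives 289 − 21 = 268; audit gives 130 − 68 = 62. No deviation. ✓
  Unconnected: audit gives 130 − 176 = -46; no audit gives 289 − 23 = 266. Would deviate. ✗
Neither assignment is incentive-compatible.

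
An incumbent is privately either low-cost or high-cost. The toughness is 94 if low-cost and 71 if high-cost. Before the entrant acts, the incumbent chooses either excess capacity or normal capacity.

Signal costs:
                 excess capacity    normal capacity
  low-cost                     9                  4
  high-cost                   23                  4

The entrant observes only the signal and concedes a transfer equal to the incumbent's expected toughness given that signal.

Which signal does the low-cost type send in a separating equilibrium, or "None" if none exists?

Try low-cost → excess capacity, high-cost → normal capacity:
  Under separation the entrant infers type exactly: excess capacity → low-cost (pays 94), normal capacity → high-cost (pays 71).
  Low-cost: excess capacity gives 94 − 9 = 85; normal capacity gives 71 − 4 = 67. No deviation. ✓
  High-cost: normal capacity gives 71 − 4 = 67; excess capacity gives 94 − 23 = 71. Would deviate. ✗
Try low-cost → normal capacity, high-cost → excess capacity:
  Under separation the entrant infers type exactly: normal capacity → low-cost (pays 94), excess capacity → high-cost (pays 71).
  Low-cost: normal capacity gives 94 − 4 = 90; excess capacity gives 71 − 9 = 62. No deviation. ✓
  High-cost: excess capacity gives 71 − 23 = 48; normal capacity gives 94 − 4 = 90. Would deviate. ✗
Neither assignment is incentive-compatible.

None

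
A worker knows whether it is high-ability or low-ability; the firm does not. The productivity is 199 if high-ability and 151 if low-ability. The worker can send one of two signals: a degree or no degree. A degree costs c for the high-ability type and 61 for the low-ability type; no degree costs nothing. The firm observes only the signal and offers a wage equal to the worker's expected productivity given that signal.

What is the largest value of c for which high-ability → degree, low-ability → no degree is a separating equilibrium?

48

Under separation: degree → high-ability (pays 199); no degree → low-ability (pays 151).
Low-ability: 151 − 0 = 151 ≥ 199 − 61 = 138. Holds regardless of c. ✓
High-ability: 199 − c ≥ 151 − 0, so c ≤ 199 − 151 = 48.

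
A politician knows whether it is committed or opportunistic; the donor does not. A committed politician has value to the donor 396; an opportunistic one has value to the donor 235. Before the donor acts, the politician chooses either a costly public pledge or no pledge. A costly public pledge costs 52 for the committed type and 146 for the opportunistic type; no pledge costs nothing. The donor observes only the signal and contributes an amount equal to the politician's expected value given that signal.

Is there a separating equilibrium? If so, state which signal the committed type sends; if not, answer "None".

Try committed → pledge, opportunistic → no pledge:
  Under separation the donor infers type exactly: pledge → committed (pays 396), no pledge → opportunistic (pays 235).
  Committed: pledge gives 396 − 52 = 344; no pledge gives 235 − 0 = 235. No deviation. ✓
  Opportunistic: no pledge gives 235 − 0 = 235; pledge gives 396 − 146 = 250. Would deviate. ✗
Try committed → no pledge, opportunistic → pledge:
  Under separation the donor infers type exactly: no pledge → committed (pays 396), pledge → opportunistic (pays 235).
  Committed: no pledge gives 396 − 0 = 396; pledge gives 235 − 52 = 183. No deviation. ✓
  Opportunistic: pledge gives 235 − 146 = 89; no pledge gives 396 − 0 = 396. Would deviate. ✗
Neither assignment is incentive-compatible.

None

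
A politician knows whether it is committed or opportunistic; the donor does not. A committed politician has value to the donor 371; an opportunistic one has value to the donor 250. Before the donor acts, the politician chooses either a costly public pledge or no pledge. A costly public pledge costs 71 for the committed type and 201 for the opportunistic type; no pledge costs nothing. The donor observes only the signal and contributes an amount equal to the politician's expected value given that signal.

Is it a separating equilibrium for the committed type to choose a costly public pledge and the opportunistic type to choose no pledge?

If types separate, pledge earns payment 371 and no pledge earns 250.
Committed: pledge gives 371 − 71 = 300; no pledge gives 250 − 0 = 250. No deviation. ✓
Opportunistic: no pledge gives 250 − 0 = 250; pledge gives 371 − 201 = 170. No deviation. ✓
Neither type gains from mimicking the other.

Yes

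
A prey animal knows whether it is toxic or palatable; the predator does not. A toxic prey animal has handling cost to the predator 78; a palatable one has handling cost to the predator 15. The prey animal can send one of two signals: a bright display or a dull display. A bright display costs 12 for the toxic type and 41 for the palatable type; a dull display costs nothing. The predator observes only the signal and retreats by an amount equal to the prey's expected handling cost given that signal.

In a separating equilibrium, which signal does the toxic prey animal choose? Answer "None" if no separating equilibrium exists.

Try toxic → bright display, palatable → dull display:
  Under separation the predator infers type exactly: bright display → toxic (pays 78), dull display → palatable (pays 15).
  Toxic: bright display gives 78 − 12 = 66; dull display gives 15 − 0 = 15. No deviation. ✓
  Palatable: dull display gives 15 − 0 = 15; bright display gives 78 − 41 = 37. Would deviate. ✗
Try toxic → dull display, palatable → bright display:
  Under separation the predator infers type exactly: dull display → toxic (pays 78), bright display → palatable (pays 15).
  Toxic: dull display gives 78 − 0 = 78; bright display gives 15 − 12 = 3. No deviation. ✓
  Palatable: bright display gives 15 − 41 = -26; dull display gives 78 − 0 = 78. Would deviate. ✗
Neither assignment is incentive-compatible.

None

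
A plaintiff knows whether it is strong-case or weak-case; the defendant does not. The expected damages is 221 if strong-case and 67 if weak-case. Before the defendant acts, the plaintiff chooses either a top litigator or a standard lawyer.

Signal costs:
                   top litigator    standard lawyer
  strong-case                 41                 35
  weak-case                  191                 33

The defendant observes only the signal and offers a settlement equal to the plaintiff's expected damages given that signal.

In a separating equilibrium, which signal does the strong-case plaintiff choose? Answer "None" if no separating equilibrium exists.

top litigator

Try strong-case → top litigator, weak-case → standard lawyer:
  If types separate, top litigator earns payment 221 and standard lawyer earns 67.
  Strong-case: top litigator gives 221 − 41 = 180; standard lawyer gives 67 − 35 = 32. No deviation. ✓
  Weak-case: standard lawyer gives 67 − 33 = 34; top litigator gives 221 − 191 = 30. No deviation. ✓
Both hold — the strong-case type sends top litigator.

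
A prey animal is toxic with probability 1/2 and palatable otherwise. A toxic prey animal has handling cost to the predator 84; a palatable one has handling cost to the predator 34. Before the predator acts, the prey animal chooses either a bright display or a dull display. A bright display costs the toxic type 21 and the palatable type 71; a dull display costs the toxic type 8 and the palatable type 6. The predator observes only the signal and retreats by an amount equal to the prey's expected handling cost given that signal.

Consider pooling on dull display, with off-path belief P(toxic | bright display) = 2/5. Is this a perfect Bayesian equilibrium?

Yes

On the equilibrium path (dull display) the predator holds the prior 1/2 and pays 1/2·84 + 1/2·34 = 59. Off-path (bright display) belief 2/5 gives 2/5·84 + 3/5·34 = 54.
Toxic: dull display gives 59 − 8 = 51; bright display gives 54 − 21 = 33. Stays. ✓
Palatable: dull display gives 59 − 6 = 53; bright display gives 54 − 71 = -17. Stays. ✓
Beliefs are Bayes-consistent on-path and both types best-respond.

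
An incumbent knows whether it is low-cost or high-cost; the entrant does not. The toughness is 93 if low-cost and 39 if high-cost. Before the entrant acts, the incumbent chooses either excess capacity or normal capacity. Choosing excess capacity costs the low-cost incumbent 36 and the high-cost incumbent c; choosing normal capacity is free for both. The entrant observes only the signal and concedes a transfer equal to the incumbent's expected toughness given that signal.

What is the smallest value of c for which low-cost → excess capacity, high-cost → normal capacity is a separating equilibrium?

54

Under separation: excess capacity → low-cost (pays 93); normal capacity → high-cost (pays 39).
Low-cost: 93 − 36 = 57 ≥ 39 − 0 = 39. Holds regardless of c. ✓
High-cost: 39 − 0 ≥ 93 − c, so c ≥ 93 − 39 = 54.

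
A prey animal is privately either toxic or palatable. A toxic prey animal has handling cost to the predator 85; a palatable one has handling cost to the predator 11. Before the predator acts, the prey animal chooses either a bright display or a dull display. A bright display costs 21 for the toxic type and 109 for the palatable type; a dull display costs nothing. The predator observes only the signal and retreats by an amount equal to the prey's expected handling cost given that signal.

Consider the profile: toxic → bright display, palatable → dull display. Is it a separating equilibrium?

Yes

If types separate, bright display earns payment 85 and dull display earns 11.
Toxic: bright display gives 85 − 21 = 64; dull display gives 11 − 0 = 11. No deviation. ✓
Palatable: dull display gives 11 − 0 = 11; bright display gives 85 − 109 = -24. No deviation. ✓
Both incentive constraints hold.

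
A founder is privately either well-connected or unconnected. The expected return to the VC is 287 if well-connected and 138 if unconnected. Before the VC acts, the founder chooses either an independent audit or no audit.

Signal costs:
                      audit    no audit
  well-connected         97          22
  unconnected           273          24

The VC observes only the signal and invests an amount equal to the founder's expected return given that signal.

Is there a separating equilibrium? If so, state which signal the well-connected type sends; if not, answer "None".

Try well-connected → audit, unconnected → no audit:
  Under separation the VC infers type exactly: audit → well-connected (pays 287), no audit → unconnected (pays 138).
  Well-connected: audit gives 287 − 97 = 190; no audit gives 138 − 22 = 116. No deviation. ✓
  Unconnected: no audit gives 138 − 24 = 114; audit gives 287 − 273 = 14. No deviation. ✓
Both hold — the well-connected type sends audit.

audit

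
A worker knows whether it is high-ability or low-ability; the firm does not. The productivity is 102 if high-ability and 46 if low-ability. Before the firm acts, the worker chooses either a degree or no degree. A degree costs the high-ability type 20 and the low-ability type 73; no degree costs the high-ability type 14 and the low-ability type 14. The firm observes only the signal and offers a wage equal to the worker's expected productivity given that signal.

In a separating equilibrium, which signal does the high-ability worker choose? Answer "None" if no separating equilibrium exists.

degree

Try high-ability → degree, low-ability → no degree:
  If types separate, degree earns payment 102 and no degree earns 46.
  High-ability: degree gives 102 − 20 = 82; no degree gives 46 − 14 = 32. No deviation. ✓
  Low-ability: no degree gives 46 − 14 = 32; degree gives 102 − 73 = 29. No deviation. ✓
Both hold — the high-ability type sends degree.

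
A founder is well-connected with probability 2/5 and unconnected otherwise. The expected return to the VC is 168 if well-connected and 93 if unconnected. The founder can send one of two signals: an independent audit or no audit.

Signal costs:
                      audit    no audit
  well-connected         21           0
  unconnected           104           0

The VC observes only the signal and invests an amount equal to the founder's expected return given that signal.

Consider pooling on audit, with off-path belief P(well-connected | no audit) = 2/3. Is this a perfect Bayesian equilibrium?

No

At the pooled signal (audit) the VC holds the prior 2/5 and pays 2/5·168 + 3/5·93 = 123. Off-path (no audit) belief 2/3 gives 2/3·168 + 1/3·93 = 143.
Well-connected: audit gives 123 − 21 = 102; no audit gives 143 − 0 = 143. Deviates. ✗
Unconnected: audit gives 123 − 104 = 19; no audit gives 143 − 0 = 143. Deviates. ✗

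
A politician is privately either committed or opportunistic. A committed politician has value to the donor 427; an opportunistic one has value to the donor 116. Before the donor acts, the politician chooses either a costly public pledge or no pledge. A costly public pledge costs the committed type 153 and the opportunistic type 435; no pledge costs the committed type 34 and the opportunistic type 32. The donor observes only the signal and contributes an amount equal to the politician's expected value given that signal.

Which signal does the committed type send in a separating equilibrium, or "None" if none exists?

Try committed → pledge, opportunistic → no pledge:
  If types separate, pledge earns payment 427 and no pledge earns 116.
  Committed: pledge gives 427 − 153 = 274; no pledge gives 116 − 34 = 82. No deviation. ✓
  Opportunistic: no pledge gives 116 − 32 = 84; pledge gives 427 − 435 = -8. No deviation. ✓
Both hold — the committed type sends pledge.

pledge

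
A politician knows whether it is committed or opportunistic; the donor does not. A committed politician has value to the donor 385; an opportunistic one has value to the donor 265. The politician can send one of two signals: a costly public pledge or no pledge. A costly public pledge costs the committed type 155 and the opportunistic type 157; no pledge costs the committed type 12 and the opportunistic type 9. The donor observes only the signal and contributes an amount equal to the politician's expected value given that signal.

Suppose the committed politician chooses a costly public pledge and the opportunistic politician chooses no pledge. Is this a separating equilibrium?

Under separation the donor infers type exactly: pledge → committed (pays 385), no pledge → opportunistic (pays 265).
Committed: pledge gives 385 − 155 = 230; no pledge gives 265 − 12 = 253. Would deviate. ✗
Opportunistic: no pledge gives 265 − 9 = 256; pledge gives 385 − 157 = 228. No deviation. ✓

No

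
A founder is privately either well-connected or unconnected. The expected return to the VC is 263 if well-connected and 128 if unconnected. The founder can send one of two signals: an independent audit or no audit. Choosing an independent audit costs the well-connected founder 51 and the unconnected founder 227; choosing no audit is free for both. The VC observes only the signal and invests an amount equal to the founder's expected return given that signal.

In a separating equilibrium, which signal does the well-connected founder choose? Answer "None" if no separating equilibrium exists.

audit

Try well-connected → audit, unconnected → no audit:
  If types separate, audit earns payment 263 and no audit earns 128.
  Well-connected: audit gives 263 − 51 = 212; no audit gives 128 − 0 = 128. No deviation. ✓
  Unconnected: no audit gives 128 − 0 = 128; audit gives 263 − 227 = 36. No deviation. ✓
Both hold — the well-connected type sends audit.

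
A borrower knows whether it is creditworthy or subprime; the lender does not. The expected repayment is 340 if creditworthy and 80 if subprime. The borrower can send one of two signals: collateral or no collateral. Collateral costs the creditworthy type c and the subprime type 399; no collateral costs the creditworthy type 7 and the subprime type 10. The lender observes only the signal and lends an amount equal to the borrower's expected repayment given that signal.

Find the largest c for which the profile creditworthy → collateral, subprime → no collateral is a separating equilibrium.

Under separation: collateral → creditworthy (pays 340); no collateral → subprime (pays 80).
Subprime: 80 − 10 = 70 ≥ 340 − 399 = -59. Holds regardless of c. ✓
Creditworthy: 340 − c ≥ 80 − 7, so c ≤ 340 − 73 = 267.

267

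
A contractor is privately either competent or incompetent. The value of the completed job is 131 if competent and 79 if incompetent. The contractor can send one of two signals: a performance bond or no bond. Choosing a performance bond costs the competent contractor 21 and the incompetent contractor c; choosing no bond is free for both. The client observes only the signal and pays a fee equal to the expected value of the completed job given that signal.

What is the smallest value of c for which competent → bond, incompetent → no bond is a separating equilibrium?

52

Under separation: bond → competent (pays 131); no bond → incompetent (pays 79).
Competent: 131 − 21 = 110 ≥ 79 − 0 = 79. Holds regardless of c. ✓
Incompetent: 79 − 0 ≥ 131 − c, so c ≥ 131 − 79 = 52.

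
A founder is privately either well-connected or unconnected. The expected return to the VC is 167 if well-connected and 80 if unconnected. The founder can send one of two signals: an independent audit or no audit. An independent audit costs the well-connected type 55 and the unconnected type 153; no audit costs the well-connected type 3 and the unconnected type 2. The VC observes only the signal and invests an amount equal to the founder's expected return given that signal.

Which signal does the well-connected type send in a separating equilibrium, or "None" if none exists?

Try well-connected → audit, unconnected → no audit:
  If types separate, audit earns payment 167 and no audit earns 80.
  Well-connected: audit gives 167 − 55 = 112; no audit gives 80 − 3 = 77. No deviation. ✓
  Unconnected: no audit gives 80 − 2 = 78; audit gives 167 − 153 = 14. No deviation. ✓
Both hold — the well-connected type sends audit.

audit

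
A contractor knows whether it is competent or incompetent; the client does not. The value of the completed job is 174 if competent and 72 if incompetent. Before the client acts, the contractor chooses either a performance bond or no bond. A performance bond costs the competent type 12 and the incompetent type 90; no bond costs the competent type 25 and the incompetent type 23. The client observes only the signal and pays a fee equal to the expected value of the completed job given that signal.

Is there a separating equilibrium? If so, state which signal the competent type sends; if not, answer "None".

Try competent → bond, incompetent → no bond:
  If types separate, bond earns payment 174 and no bond earns 72.
  Competent: bond gives 174 − 12 = 162; no bond gives 72 − 25 = 47. No deviation. ✓
  Incompetent: no bond gives 72 − 23 = 49; bond gives 174 − 90 = 84. Would deviate. ✗
Try competent → no bond, incompetent → bond:
  If types separate, no bond earns payment 174 and bond earns 72.
  Competent: no bond gives 174 − 25 = 149; bond gives 72 − 12 = 60. No deviation. ✓
  Incompetent: bond gives 72 − 90 = -18; no bond gives 174 − 23 = 151. Would deviate. ✗
Neither assignment is incentive-compatible.

None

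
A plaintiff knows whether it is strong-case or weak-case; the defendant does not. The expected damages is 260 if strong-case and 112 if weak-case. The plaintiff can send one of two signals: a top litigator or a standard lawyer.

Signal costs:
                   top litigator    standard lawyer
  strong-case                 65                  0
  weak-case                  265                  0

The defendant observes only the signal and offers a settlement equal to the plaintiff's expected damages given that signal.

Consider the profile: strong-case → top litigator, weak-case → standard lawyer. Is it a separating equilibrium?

Under separation the defendant infers type exactly: top litigator → strong-case (pays 260), standard lawyer → weak-case (pays 112).
Strong-case: top litigator gives 260 − 65 = 195; standard lawyer gives 112 − 0 = 112. No deviation. ✓
Weak-case: standard lawyer gives 112 − 0 = 112; top litigator gives 260 − 265 = -5. No deviation. ✓
Neither type gains from mimicking the other.

Yes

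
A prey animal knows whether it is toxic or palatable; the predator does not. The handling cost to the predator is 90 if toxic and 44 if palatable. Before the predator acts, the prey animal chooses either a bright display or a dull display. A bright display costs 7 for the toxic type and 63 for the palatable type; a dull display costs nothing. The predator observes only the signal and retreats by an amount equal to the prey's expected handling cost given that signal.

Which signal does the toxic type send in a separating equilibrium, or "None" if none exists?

Try toxic → bright display, palatable → dull display:
  If types separate, bright display earns payment 90 and dull display earns 44.
  Toxic: bright display gives 90 − 7 = 83; dull display gives 44 − 0 = 44. No deviation. ✓
  Palatable: dull display gives 44 − 0 = 44; bright display gives 90 − 63 = 27. No deviation. ✓
Both hold — the toxic type sends bright display.

bright display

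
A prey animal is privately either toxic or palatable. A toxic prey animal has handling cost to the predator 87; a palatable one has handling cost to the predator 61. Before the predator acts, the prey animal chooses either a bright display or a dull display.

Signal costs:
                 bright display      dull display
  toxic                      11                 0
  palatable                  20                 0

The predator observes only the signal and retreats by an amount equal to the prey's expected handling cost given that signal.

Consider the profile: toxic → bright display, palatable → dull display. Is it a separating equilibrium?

No

If types separate, bright display earns payment 87 and dull display earns 61.
Toxic: bright display gives 87 − 11 = 76; dull display gives 61 − 0 = 61. No deviation. ✓
Palatable: dull display gives 61 − 0 = 61; bright display gives 87 − 20 = 67. Would deviate. ✗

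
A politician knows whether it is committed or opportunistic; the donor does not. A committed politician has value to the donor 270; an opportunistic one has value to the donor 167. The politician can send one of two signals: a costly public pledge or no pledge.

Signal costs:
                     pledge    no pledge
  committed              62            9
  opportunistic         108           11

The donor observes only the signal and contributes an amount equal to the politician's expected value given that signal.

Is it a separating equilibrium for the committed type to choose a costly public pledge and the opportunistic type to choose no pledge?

No

Under separation the donor infers type exactly: pledge → committed (pays 270), no pledge → opportunistic (pays 167).
Committed: pledge gives 270 − 62 = 208; no pledge gives 167 − 9 = 158. No deviation. ✓
Opportunistic: no pledge gives 167 − 11 = 156; pledge gives 270 − 108 = 162. Would deviate. ✗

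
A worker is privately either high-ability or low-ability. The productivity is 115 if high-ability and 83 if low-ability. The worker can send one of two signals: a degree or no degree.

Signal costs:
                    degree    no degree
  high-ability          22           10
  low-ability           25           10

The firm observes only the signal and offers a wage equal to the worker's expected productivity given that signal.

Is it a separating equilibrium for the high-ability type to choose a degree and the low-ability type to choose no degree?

If types separate, degree earns payment 115 and no degree earns 83.
High-ability: degree gives 115 − 22 = 93; no degree gives 83 − 10 = 73. No deviation. ✓
Low-ability: no degree gives 83 − 10 = 73; degree gives 115 − 25 = 90. Would deviate. ✗

No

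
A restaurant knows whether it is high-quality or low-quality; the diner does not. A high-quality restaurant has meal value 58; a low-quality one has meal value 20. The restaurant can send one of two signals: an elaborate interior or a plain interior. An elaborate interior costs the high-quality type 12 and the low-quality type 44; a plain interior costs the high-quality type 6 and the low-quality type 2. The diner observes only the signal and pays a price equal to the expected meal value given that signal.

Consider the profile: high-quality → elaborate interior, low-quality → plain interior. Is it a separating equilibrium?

Under separation the diner infers type exactly: elaborate interior → high-quality (pays 58), plain interior → low-quality (pays 20).
High-quality: elaborate interior gives 58 − 12 = 46; plain interior gives 20 − 6 = 14. No deviation. ✓
Low-quality: plain interior gives 20 − 2 = 18; elaborate interior gives 58 − 44 = 14. No deviation. ✓
Neither type gains from mimicking the other.

Yes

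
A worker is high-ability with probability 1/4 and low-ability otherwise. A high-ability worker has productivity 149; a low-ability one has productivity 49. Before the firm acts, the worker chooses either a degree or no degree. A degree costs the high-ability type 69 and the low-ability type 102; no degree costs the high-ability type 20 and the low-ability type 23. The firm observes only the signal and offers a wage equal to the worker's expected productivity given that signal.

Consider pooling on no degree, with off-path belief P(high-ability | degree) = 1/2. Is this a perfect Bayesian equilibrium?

At the pooled signal (no degree) the firm holds the prior 1/4 and pays 1/4·149 + 3/4·49 = 74. Off-path (degree) belief 1/2 gives 1/2·149 + 1/2·49 = 99.
High-ability: no degree gives 74 − 20 = 54; degree gives 99 − 69 = 30. Stays. ✓
Low-ability: no degree gives 74 − 23 = 51; degree gives 99 − 102 = -3. Stays. ✓

Yes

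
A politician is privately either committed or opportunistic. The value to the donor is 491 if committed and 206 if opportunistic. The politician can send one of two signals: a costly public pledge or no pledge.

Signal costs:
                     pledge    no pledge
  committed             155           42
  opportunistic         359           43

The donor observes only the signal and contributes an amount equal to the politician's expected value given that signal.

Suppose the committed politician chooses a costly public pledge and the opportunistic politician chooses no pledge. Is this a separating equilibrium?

If types separate, pledge earns payment 491 and no pledge earns 206.
Committed: pledge gives 491 − 155 = 336; no pledge gives 206 − 42 = 164. No deviation. ✓
Opportunistic: no pledge gives 206 − 43 = 163; pledge gives 491 − 359 = 132. No deviation. ✓
Neither type gains from mimicking the other.

Yes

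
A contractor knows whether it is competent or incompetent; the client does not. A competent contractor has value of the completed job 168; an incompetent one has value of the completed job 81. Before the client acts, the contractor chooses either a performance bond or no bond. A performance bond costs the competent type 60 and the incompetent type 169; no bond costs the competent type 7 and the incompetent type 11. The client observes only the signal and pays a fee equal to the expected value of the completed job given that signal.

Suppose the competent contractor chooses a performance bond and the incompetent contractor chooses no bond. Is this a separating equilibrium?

If types separate, bond earns payment 168 and no bond earns 81.
Competent: bond gives 168 − 60 = 108; no bond gives 81 − 7 = 74. No deviation. ✓
Incompetent: no bond gives 81 − 11 = 70; bond gives 168 − 169 = -1. No deviation. ✓
Neither type gains from mimicking the other.

Yes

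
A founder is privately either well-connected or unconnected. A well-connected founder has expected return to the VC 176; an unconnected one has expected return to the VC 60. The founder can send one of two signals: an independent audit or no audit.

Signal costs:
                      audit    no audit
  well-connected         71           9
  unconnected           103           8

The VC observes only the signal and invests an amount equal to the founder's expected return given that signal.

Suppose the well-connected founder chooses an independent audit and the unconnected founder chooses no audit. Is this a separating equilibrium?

If types separate, audit earns payment 176 and no audit earns 60.
Well-connected: audit gives 176 − 71 = 105; no audit gives 60 − 9 = 51. No deviation. ✓
Unconnected: no audit gives 60 − 8 = 52; audit gives 176 − 103 = 73. Would deviate. ✗

No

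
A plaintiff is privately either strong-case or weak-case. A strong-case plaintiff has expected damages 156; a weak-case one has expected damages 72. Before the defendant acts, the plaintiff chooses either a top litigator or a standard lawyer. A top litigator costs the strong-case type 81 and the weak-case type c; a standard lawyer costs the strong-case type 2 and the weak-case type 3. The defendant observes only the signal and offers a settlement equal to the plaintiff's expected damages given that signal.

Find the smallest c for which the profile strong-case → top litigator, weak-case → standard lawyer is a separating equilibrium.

Under separation: top litigator → strong-case (pays 156); standard lawyer → weak-case (pays 72).
Strong-case: 156 − 81 = 75 ≥ 72 − 2 = 70. Holds regardless of c. ✓
Weak-case: 72 − 3 ≥ 156 − c, so c ≥ 156 − 69 = 87.

87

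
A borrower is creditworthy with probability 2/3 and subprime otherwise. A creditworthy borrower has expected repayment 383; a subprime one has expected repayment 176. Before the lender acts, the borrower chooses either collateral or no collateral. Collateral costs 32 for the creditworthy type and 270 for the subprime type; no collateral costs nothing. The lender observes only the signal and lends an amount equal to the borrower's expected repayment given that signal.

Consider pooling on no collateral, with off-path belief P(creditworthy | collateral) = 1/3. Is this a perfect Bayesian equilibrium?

At the pooled signal (no collateral) the lender holds the prior 2/3 and pays 2/3·383 + 1/3·176 = 314. Off-path (collateral) belief 1/3 gives 1/3·383 + 2/3·176 = 245.
Creditworthy: no collateral gives 314 − 0 = 314; collateral gives 245 − 32 = 213. Stays. ✓
Subprime: no collateral gives 314 − 0 = 314; collateral gives 245 − 270 = -25. Stays. ✓

Yes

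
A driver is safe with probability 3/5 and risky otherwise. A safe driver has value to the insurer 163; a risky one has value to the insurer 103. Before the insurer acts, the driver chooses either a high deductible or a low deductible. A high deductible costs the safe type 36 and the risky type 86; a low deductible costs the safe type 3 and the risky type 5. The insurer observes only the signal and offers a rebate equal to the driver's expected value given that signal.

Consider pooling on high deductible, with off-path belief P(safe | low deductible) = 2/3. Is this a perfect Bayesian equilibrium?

No

On the equilibrium path (high deductible) the insurer holds the prior 3/5 and pays 3/5·163 + 2/5·103 = 139. Off-path (low deductible) belief 2/3 gives 2/3·163 + 1/3·103 = 143.
Safe: high deductible gives 139 − 36 = 103; low deductible gives 143 − 3 = 140. Deviates. ✗
Risky: high deductible gives 139 − 86 = 53; low deductible gives 143 − 5 = 138. Deviates. ✗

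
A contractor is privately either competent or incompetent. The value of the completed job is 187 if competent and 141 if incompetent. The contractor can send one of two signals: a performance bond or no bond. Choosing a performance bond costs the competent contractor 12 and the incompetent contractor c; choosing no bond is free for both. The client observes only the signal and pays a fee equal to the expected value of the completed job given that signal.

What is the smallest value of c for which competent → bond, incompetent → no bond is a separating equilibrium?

Under separation: bond → competent (pays 187); no bond → incompetent (pays 141).
Competent: 187 − 12 = 175 ≥ 141 − 0 = 141. Holds regardless of c. ✓
Incompetent: 141 − 0 ≥ 187 − c, so c ≥ 187 − 141 = 46.

46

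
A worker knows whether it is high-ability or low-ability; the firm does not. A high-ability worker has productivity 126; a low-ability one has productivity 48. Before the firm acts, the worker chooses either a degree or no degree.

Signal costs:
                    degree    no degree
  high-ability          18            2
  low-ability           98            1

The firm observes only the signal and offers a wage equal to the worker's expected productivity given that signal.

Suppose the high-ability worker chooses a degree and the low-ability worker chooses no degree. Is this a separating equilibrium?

Under separation the firm infers type exactly: degree → high-ability (pays 126), no degree → low-ability (pays 48).
High-ability: degree gives 126 − 18 = 108; no degree gives 48 − 2 = 46. No deviation. ✓
Low-ability: no degree gives 48 − 1 = 47; degree gives 126 − 98 = 28. No deviation. ✓
Both incentive constraints hold.

Yes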